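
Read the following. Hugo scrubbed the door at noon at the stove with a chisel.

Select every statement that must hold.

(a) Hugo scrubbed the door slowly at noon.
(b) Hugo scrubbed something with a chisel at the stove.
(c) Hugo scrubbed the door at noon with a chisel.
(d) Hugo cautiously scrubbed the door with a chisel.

(a) Not entailed — 'slowly' adds information not in the original event.
(b) Entailed — every conjunct here is already in the original scrubbing event.
(c) Entailed — the original entails any weakening of itself; this just drops 'at the stove'.
(d) Not entailed — 'cautiously' adds information not in the original event.

(b), (c)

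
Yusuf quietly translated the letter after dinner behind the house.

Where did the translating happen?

behind the house

'behind the house' marks the location of the translating event.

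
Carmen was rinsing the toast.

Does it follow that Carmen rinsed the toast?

yes

'rinse' is atelic; if Carmen was rinsing the toast, then Carmen rinsed the toast (for some time).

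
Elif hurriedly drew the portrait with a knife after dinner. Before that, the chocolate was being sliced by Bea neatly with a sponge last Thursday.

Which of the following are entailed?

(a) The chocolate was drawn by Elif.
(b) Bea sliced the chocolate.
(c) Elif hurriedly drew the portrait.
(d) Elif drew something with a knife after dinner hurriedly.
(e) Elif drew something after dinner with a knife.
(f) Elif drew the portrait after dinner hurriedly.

(a) Not entailed — Elif drew the portrait, not the chocolate; the chocolate belongs to the slicing event.
(b) Not entailed — 'was slicing' is progressive on an accomplishment; it does not entail the completed 'sliced'.
(c) Entailed — every conjunct here is already in the original drawing event.
(d) Entailed — this follows by dropping conjuncts from the drawing event's description.
(e) Entailed — dropping 'hurriedly' and generalizing the patient leaves a sub-description the original still satisfies.
(f) Entailed — every conjunct here is already in the original drawing event.

(c), (d), (e), (f)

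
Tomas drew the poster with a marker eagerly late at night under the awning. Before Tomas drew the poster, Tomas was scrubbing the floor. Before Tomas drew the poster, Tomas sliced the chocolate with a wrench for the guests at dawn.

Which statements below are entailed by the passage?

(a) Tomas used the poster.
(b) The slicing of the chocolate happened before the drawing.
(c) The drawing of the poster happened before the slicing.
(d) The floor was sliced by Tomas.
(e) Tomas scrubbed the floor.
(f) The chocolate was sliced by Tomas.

(b), (e), (f)

(a) Not entailed — the poster is the patient, not an instrument — Tomas used a marker.
(b) Entailed — the narrative places the slicing before the drawing.
(c) Not entailed — the narrative places the slicing before the drawing, not after.
(d) Not entailed — Tomas sliced the chocolate, not the floor; the floor belongs to the scrubbing event.
(e) Entailed — 'scrub' is an activity; 'was scrubbing' entails that some scrubbing happened, so 'scrubbed' holds.
(f) Entailed — the original entails any weakening of itself; this just drops 'at dawn', 'with a wrench', 'for the guests'.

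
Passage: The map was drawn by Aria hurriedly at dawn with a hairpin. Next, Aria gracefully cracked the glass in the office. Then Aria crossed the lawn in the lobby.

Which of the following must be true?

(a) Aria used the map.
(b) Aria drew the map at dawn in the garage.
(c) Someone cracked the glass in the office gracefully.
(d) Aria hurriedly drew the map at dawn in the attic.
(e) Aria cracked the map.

(a) Not entailed — the map is the patient, not an instrument — Aria used a hairpin.
(b) Not entailed — 'in the garage' adds information not in the original event.
(c) Entailed — every conjunct here is already in the original cracking event.
(d) Not entailed — 'in the attic' adds information not in the original event.
(e) Not entailed — Aria cracked the glass, not the map; the map belongs to the drawing event.

(c)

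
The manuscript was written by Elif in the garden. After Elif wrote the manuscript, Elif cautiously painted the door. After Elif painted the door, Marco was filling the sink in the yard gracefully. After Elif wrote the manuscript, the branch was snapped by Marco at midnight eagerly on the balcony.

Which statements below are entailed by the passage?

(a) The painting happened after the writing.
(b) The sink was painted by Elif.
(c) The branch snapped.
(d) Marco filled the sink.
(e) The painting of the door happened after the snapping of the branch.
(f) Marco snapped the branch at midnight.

(a), (c), (f)

(a) Entailed — the narrative places the writing before the painting.
(b) Not entailed — Elif painted the door, not the sink; the sink belongs to the filling event.
(c) Entailed — 'Marco snapped the branch' is causative; it entails the inchoative 'the branch snapped'.
(d) Not entailed — 'was filling' is progressive on an accomplishment; it does not entail the completed 'filled'.
(e) Not entailed — the narrative doesn't order the snapping relative to the painting.
(f) Entailed — dropping 'eagerly', 'on the balcony' leaves a sub-description the original still satisfies.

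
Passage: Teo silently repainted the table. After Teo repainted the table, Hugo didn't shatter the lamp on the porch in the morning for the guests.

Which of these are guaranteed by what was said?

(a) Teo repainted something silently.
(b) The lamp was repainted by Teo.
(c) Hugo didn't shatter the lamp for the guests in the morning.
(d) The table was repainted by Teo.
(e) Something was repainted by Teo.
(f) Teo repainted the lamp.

(a), (d), (e)

(a) Entailed — this follows by dropping conjuncts from the repainting event's description.
(b) Not entailed — Teo repainted the table, not the lamp; the lamp belongs to the shattering event.
(c) Not entailed — dropping 'on the porch' under negation is not valid — the original leaves open that Hugo shattered the lamp some other way.
(d) Entailed — the original entails any weakening of itself; this just drops 'silently'.
(e) Entailed — every conjunct here is already in the original repainting event.
(f) Not entailed — Teo repainted the table, not the lamp; the lamp belongs to the shattering event.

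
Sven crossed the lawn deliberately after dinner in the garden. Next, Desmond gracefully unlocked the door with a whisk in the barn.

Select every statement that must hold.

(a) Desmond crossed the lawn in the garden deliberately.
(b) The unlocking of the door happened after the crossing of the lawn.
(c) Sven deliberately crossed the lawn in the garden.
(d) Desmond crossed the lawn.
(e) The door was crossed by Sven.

(a) Not entailed — the passage has Sven crossing the lawn, not Desmond.
(b) Entailed — the narrative places the crossing before the unlocking.
(c) Entailed — dropping 'after dinner' leaves a sub-description the original still satisfies.
(d) Not entailed — the passage has Sven crossing the lawn, not Desmond.
(e) Not entailed — Sven crossed the lawn, not the door; the door belongs to the unlocking event.

(b), (c)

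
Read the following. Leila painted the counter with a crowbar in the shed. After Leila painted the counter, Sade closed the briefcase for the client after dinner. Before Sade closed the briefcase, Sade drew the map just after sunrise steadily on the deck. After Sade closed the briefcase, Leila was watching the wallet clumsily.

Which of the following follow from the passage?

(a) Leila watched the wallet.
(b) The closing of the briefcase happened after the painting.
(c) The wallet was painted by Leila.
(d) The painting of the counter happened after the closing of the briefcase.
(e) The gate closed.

(a), (b)

(a) Entailed — 'watch' is an activity; 'was watching' entails that some watching happened, so 'watched' holds.
(b) Entailed — the narrative places the painting before the closing.
(c) Not entailed — Leila painted the counter, not the wallet; the wallet belongs to the watching event.
(d) Not entailed — the narrative places the painting before the closing, not after.
(e) Not entailed — the briefcase is what closed, not the gate.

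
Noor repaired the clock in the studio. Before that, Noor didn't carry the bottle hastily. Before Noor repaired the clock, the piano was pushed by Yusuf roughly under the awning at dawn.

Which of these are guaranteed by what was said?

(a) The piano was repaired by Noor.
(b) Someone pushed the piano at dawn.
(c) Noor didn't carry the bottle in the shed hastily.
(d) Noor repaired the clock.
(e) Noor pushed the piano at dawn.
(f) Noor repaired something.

(a) Not entailed — Noor repaired the clock, not the piano; the piano belongs to the pushing event.
(b) Entailed — the original entails any weakening of itself; this just drops 'under the awning', 'roughly' and generalizes the agent.
(c) Entailed — under negation, adding a further restriction is entailed: if no such carrying event occurred, none occurred in the shed either.
(d) Entailed — the original entails any weakening of itself; this just drops 'in the studio'.
(e) Not entailed — the passage has Yusuf pushing the piano, not Noor.
(f) Entailed — the original entails any weakening of itself; this just drops 'in the studio' and generalizes the patient.

(b), (c), (d), (f)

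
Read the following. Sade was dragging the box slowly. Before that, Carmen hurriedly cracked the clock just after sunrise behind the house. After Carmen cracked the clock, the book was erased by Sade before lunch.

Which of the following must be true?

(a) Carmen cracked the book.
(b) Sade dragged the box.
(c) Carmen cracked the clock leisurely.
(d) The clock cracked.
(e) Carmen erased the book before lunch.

(b), (d)

(a) Not entailed — Carmen cracked the clock, not the book; the book belongs to the erasing event.
(b) Entailed — 'drag' is an activity; 'was dragging' entails that some dragging happened, so 'dragged' holds.
(c) Not entailed — 'leisurely' adds a manner not in (and inconsistent with) the original.
(d) Entailed — 'Carmen cracked the clock' is causative; it entails the inchoative 'the clock cracked'.
(e) Not entailed — the passage has Sade erasing the book, not Carmen.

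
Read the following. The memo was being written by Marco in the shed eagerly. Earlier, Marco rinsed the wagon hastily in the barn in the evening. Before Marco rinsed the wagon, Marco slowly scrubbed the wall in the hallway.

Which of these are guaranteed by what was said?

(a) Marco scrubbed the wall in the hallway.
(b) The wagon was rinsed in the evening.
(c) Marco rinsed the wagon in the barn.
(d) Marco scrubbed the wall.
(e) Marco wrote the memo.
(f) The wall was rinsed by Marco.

(a), (b), (c), (d)

(a) Entailed — dropping 'slowly' leaves a sub-description the original still satisfies.
(b) Entailed — every conjunct here is already in the original rinsing event.
(c) Entailed — the original entails any weakening of itself; this just drops 'hastily', 'in the evening'.
(d) Entailed — dropping 'slowly', 'in the hallway' leaves a sub-description the original still satisfies.
(e) Not entailed — 'was writing' is progressive on an accomplishment; it does not entail the completed 'wrote'.
(f) Not entailed — Marco rinsed the wagon, not the wall; the wall belongs to the scrubbing event.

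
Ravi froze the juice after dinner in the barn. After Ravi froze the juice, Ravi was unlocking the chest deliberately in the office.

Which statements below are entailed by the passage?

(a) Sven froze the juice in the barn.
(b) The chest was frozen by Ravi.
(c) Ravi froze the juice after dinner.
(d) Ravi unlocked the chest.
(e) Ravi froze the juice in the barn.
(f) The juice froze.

(a) Not entailed — the passage has Ravi freezing the juice, not Sven.
(b) Not entailed — Ravi froze the juice, not the chest; the chest belongs to the unlocking event.
(c) Entailed — the original entails any weakening of itself; this just drops 'in the barn'.
(d) Not entailed — 'was unlocking' is progressive on an accomplishment; it does not entail the completed 'unlocked'.
(e) Entailed — every conjunct here is already in the original freezing event.
(f) Entailed — 'Ravi froze the juice' is causative; it entails the inchoative 'the juice froze'.

(c), (e), (f)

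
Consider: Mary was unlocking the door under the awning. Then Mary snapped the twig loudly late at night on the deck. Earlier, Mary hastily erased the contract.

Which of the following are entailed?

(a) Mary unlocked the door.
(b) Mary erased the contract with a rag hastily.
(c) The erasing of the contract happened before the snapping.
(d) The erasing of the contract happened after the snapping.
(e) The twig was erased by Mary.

(c)

(a) Not entailed — 'was unlocking' is progressive on an accomplishment; it does not entail the completed 'unlocked'.
(b) Not entailed — 'with a rag' adds information not in the original event.
(c) Entailed — the narrative places the erasing before the snapping.
(d) Not entailed — the narrative places the erasing before the snapping, not after.
(e) Not entailed — Mary erased the contract, not the twig; the twig belongs to the snapping event.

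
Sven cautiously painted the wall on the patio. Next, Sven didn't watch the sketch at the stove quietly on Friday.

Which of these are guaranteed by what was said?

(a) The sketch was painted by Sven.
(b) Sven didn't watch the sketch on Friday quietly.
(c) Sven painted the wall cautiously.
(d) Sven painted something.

(c), (d)

(a) Not entailed — Sven painted the wall, not the sketch; the sketch belongs to the watching event.
(b) Not entailed — dropping 'at the stove' under negation is not valid — the original leaves open that Sven watched the sketch some other way.
(c) Entailed — this follows by dropping conjuncts from the painting event's description.
(d) Entailed — the original entails any weakening of itself; this just drops 'cautiously', 'on the patio' and generalizes the patient.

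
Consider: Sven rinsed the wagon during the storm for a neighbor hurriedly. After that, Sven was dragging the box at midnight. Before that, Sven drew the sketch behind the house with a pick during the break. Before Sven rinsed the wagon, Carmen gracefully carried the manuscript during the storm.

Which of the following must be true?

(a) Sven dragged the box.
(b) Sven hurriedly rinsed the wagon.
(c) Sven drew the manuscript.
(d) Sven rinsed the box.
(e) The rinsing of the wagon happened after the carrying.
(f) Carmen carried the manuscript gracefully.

(a), (b), (e), (f)

(a) Entailed — 'drag' is an activity; 'was dragging' entails that some dragging happened, so 'dragged' holds.
(b) Entailed — this follows by dropping conjuncts from the rinsing event's description.
(c) Not entailed — Sven drew the sketch, not the manuscript; the manuscript belongs to the carrying event.
(d) Not entailed — Sven rinsed the wagon, not the box; the box belongs to the dragging event.
(e) Entailed — the narrative places the carrying before the rinsing.
(f) Entailed — the original entails any weakening of itself; this just drops 'during the storm'.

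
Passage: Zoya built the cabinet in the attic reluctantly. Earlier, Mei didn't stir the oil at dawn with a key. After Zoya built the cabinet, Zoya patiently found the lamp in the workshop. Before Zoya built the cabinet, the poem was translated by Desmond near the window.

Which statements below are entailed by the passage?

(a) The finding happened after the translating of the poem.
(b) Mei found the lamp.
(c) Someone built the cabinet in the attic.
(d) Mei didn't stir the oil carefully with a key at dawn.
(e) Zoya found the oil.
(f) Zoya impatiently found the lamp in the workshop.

(a) Entailed — the narrative places the translating before the finding.
(b) Not entailed — the passage has Zoya finding the lamp, not Mei.
(c) Entailed — this follows by dropping conjuncts from the building event's description.
(d) Entailed — under negation, adding a further restriction is entailed: if no such stirring event occurred, none occurred carefully either.
(e) Not entailed — Zoya found the lamp, not the oil; the oil belongs to the stirring event.
(f) Not entailed — 'impatiently' adds a manner not in (and inconsistent with) the original.

(a), (c), (d)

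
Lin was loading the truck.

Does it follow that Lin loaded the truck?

'was loading' is progressive; for an accomplishment like 'load the truck', it doesn't entail completion.

no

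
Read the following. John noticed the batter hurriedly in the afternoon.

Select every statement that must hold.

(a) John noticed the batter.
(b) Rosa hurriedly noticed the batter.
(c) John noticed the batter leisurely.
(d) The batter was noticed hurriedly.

(a), (d)

(a) Entailed — the original entails any weakening of itself; this just drops 'hurriedly', 'in the afternoon'.
(b) Not entailed — the passage has John noticing the batter, not Rosa.
(c) Not entailed — 'leisurely' adds a manner not in (and inconsistent with) the original.
(d) Entailed — dropping 'in the afternoon' and generalizing the agent leaves a sub-description the original still satisfies.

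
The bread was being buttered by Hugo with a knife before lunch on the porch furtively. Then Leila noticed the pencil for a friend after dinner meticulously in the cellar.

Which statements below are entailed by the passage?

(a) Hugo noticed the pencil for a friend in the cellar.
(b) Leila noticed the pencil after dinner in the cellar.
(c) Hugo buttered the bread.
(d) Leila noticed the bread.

(b)

(a) Not entailed — the passage has Leila noticing the pencil, not Hugo.
(b) Entailed — every conjunct here is already in the original noticing event.
(c) Not entailed — 'was buttering' is progressive on an accomplishment; it does not entail the completed 'buttered'.
(d) Not entailed — Leila noticed the pencil, not the bread; the bread belongs to the buttering event.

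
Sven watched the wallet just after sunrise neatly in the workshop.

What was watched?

'the wallet' marks the patient of the watching event.

the wallet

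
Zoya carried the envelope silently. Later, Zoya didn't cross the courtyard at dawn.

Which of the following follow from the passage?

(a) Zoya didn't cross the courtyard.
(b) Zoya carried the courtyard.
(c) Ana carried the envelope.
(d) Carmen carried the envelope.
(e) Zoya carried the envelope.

(a) Not entailed — dropping 'at dawn' under negation is not valid — the original leaves open that Zoya crossed the courtyard some other way.
(b) Not entailed — Zoya carried the envelope, not the courtyard; the courtyard belongs to the crossing event.
(c) Not entailed — the passage has Zoya carrying the envelope, not Ana.
(d) Not entailed — the passage has Zoya carrying the envelope, not Carmen.
(e) Entailed — dropping 'silently' leaves a sub-description the original still satisfies.

(e)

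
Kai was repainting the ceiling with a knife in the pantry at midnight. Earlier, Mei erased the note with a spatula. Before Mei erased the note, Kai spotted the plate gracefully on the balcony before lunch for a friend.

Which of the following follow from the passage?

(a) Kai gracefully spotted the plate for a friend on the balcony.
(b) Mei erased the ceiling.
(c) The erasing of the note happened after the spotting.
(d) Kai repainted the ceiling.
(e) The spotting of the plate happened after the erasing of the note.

(a) Entailed — the original entails any weakening of itself; this just drops 'before lunch'.
(b) Not entailed — Mei erased the note, not the ceiling; the ceiling belongs to the repainting event.
(c) Entailed — the narrative places the spotting before the erasing.
(d) Not entailed — 'was repainting' is progressive on an accomplishment; it does not entail the completed 'repainted'.
(e) Not entailed — the narrative places the spotting before the erasing, not after.

(a), (c)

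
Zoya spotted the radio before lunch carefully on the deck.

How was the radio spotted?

carefully

'carefully' marks the manner of the spotting event.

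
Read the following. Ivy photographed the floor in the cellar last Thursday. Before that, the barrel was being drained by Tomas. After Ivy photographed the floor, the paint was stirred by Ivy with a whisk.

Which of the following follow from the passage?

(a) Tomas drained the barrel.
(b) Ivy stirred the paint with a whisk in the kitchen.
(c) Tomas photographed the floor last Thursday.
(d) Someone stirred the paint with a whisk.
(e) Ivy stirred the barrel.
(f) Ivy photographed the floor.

(d), (f)

(a) Not entailed — 'was draining' is progressive on an accomplishment; it does not entail the completed 'drained'.
(b) Not entailed — 'in the kitchen' adds information not in the original event.
(c) Not entailed — the passage has Ivy photographing the floor, not Tomas.
(d) Entailed — the original entails any weakening of itself; this just generalizes the agent.
(e) Not entailed — Ivy stirred the paint, not the barrel; the barrel belongs to the draining event.
(f) Entailed — every conjunct here is already in the original photographing event.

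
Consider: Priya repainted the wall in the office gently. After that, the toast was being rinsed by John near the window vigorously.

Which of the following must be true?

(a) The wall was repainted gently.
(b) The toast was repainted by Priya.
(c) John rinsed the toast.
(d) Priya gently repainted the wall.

(a) Entailed — this follows by dropping conjuncts from the repainting event's description.
(b) Not entailed — Priya repainted the wall, not the toast; the toast belongs to the rinsing event.
(c) Entailed — 'rinse' is an activity; 'was rinsing' entails that some rinsing happened, so 'rinsed' holds.
(d) Entailed — this follows by dropping conjuncts from the repainting event's description.

(a), (c), (d)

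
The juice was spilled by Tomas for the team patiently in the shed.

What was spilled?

the juice

'the juice' marks the patient of the spilling event.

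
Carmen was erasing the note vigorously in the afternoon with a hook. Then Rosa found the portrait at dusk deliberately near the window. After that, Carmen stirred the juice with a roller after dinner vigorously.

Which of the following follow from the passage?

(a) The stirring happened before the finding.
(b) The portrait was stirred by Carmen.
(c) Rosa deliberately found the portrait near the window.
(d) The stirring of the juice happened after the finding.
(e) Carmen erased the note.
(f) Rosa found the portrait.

(a) Not entailed — the narrative places the finding before the stirring, not after.
(b) Not entailed — Carmen stirred the juice, not the portrait; the portrait belongs to the finding event.
(c) Entailed — every conjunct here is already in the original finding event.
(d) Entailed — the narrative places the finding before the stirring.
(e) Not entailed — 'was erasing' is progressive on an accomplishment; it does not entail the completed 'erased'.
(f) Entailed — dropping 'deliberately', 'at dusk', 'near the window' leaves a sub-description the original still satisfies.

(c), (d), (f)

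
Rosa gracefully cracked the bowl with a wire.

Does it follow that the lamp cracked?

no

Nothing is said about any lamp; only the bowl is affected.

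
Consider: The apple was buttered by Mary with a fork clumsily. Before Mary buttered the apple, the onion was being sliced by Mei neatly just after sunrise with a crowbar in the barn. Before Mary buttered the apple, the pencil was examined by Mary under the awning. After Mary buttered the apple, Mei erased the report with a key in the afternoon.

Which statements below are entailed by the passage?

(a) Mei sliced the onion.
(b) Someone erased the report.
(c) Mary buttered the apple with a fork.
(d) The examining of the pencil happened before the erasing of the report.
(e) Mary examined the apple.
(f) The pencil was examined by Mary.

(b), (c), (d), (f)

(a) Not entailed — 'was slicing' is progressive on an accomplishment; it does not entail the completed 'sliced'.
(b) Entailed — this follows by dropping conjuncts from the erasing event's description.
(c) Entailed — the original entails any weakening of itself; this just drops 'clumsily'.
(d) Entailed — the narrative places the examining before the erasing.
(e) Not entailed — Mary examined the pencil, not the apple; the apple belongs to the buttering event.
(f) Entailed — dropping 'under the awning' leaves a sub-description the original still satisfies.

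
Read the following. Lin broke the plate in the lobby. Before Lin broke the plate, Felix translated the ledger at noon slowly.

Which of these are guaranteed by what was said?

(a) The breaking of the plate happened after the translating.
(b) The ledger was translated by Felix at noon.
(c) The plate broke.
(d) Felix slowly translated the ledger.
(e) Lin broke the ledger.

(a) Entailed — the narrative places the translating before the breaking.
(b) Entailed — this follows by dropping conjuncts from the translating event's description.
(c) Entailed — 'Lin broke the plate' is causative; it entails the inchoative 'the plate broke'.
(d) Entailed — dropping 'at noon' leaves a sub-description the original still satisfies.
(e) Not entailed — Lin broke the plate, not the ledger; the ledger belongs to the translating event.

(a), (b), (c), (d)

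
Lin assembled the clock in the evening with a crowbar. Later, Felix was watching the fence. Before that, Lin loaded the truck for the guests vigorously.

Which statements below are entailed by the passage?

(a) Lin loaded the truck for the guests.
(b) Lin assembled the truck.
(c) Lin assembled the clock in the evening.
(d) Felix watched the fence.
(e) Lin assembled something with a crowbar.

(a) Entailed — this follows by dropping conjuncts from the loading event's description.
(b) Not entailed — Lin assembled the clock, not the truck; the truck belongs to the loading event.
(c) Entailed — the original entails any weakening of itself; this just drops 'with a crowbar'.
(d) Entailed — 'watch' is an activity; 'was watching' entails that some watching happened, so 'watched' holds.
(e) Entailed — every conjunct here is already in the original assembling event.

(a), (c), (d), (e)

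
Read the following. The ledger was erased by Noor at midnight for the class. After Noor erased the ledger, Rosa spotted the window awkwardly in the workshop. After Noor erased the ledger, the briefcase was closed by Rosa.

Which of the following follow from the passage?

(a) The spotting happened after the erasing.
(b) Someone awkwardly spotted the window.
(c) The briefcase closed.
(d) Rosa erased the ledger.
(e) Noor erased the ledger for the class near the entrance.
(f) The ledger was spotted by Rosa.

(a), (b), (c)

(a) Entailed — the narrative places the erasing before the spotting.
(b) Entailed — this follows by dropping conjuncts from the spotting event's description.
(c) Entailed — 'Rosa closed the briefcase' is causative; it entails the inchoative 'the briefcase closed'.
(d) Not entailed — the passage has Noor erasing the ledger, not Rosa.
(e) Not entailed — 'near the entrance' adds information not in the original event.
(f) Not entailed — Rosa spotted the window, not the ledger; the ledger belongs to the erasing event.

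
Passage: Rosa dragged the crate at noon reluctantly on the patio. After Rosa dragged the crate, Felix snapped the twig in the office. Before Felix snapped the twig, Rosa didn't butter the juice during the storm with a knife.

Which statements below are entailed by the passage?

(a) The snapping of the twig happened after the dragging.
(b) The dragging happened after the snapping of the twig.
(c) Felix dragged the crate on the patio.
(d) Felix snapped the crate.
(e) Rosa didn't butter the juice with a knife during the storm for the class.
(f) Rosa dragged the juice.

(a) Entailed — the narrative places the dragging before the snapping.
(b) Not entailed — the narrative places the dragging before the snapping, not after.
(c) Not entailed — the passage has Rosa dragging the crate, not Felix.
(d) Not entailed — Felix snapped the twig, not the crate; the crate belongs to the dragging event.
(e) Entailed — under negation, adding a further restriction is entailed: if no such buttering event occurred, none occurred for the class either.
(f) Not entailed — Rosa dragged the crate, not the juice; the juice belongs to the buttering event.

(a), (e)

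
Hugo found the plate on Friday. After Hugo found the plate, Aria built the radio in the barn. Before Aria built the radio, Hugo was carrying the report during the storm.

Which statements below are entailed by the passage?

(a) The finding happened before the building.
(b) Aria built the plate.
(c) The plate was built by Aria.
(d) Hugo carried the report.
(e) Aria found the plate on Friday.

(a), (d)

(a) Entailed — the narrative places the finding before the building.
(b) Not entailed — Aria built the radio, not the plate; the plate belongs to the finding event.
(c) Not entailed — Aria built the radio, not the plate; the plate belongs to the finding event.
(d) Entailed — 'carry' is an activity; 'was carrying' entails that some carrying happened, so 'carried' holds.
(e) Not entailed — the passage has Hugo finding the plate, not Aria.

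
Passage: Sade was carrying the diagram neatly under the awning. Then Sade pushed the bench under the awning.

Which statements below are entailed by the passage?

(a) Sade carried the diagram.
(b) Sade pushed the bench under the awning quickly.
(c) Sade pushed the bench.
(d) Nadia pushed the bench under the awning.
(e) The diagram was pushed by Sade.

(a), (c)

(a) Entailed — 'carry' is an activity; 'was carrying' entails that some carrying happened, so 'carried' holds.
(b) Not entailed — 'quickly' adds information not in the original event.
(c) Entailed — every conjunct here is already in the original pushing event.
(d) Not entailed — the passage has Sade pushing the bench, not Nadia.
(e) Not entailed — Sade pushed the bench, not the diagram; the diagram belongs to the carrying event.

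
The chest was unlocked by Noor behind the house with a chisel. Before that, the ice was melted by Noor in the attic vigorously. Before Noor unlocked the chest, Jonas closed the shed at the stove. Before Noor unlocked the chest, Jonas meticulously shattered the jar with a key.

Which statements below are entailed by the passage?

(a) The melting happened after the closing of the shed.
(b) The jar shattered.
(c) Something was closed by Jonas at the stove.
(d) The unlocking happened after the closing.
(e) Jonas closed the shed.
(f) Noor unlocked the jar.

(b), (c), (d), (e)

(a) Not entailed — the narrative doesn't order the closing relative to the melting.
(b) Entailed — 'Jonas shattered the jar' is causative; it entails the inchoative 'the jar shattered'.
(c) Entailed — generalizing the patient leaves a sub-description the original still satisfies.
(d) Entailed — the narrative places the closing before the unlocking.
(e) Entailed — this follows by dropping conjuncts from the closing event's description.
(f) Not entailed — Noor unlocked the chest, not the jar; the jar belongs to the shattering event.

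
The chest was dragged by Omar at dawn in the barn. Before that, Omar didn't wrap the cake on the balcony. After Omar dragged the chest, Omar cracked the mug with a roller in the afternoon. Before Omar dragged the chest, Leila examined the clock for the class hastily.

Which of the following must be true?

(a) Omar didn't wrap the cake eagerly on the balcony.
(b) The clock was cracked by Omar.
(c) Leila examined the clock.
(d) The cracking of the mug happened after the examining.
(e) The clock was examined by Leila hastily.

(a) Entailed — under negation, adding a further restriction is entailed: if no such wrapping event occurred, none occurred eagerly either.
(b) Not entailed — Omar cracked the mug, not the clock; the clock belongs to the examining event.
(c) Entailed — dropping 'hastily', 'for the class' leaves a sub-description the original still satisfies.
(d) Entailed — the narrative places the examining before the cracking.
(e) Entailed — dropping 'for the class' leaves a sub-description the original still satisfies.

(a), (c), (d), (e)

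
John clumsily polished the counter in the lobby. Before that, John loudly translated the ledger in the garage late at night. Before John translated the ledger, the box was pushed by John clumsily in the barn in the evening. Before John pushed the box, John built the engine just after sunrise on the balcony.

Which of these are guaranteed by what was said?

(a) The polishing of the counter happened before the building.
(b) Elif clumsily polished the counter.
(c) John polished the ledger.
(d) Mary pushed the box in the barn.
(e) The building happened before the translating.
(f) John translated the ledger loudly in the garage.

(e), (f)

(a) Not entailed — the narrative places the building before the polishing, not after.
(b) Not entailed — the passage has John polishing the counter, not Elif.
(c) Not entailed — John polished the counter, not the ledger; the ledger belongs to the translating event.
(d) Not entailed — the passage has John pushing the box, not Mary.
(e) Entailed — the narrative places the building before the translating.
(f) Entailed — every conjunct here is already in the original translating event.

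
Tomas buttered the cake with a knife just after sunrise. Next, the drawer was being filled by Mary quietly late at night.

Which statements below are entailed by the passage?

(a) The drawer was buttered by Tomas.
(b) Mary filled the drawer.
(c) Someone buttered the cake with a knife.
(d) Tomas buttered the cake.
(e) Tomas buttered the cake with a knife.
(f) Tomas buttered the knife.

(a) Not entailed — Tomas buttered the cake, not the drawer; the drawer belongs to the filling event.
(b) Not entailed — 'was filling' is progressive on an accomplishment; it does not entail the completed 'filled'.
(c) Entailed — every conjunct here is already in the original buttering event.
(d) Entailed — every conjunct here is already in the original buttering event.
(e) Entailed — dropping 'just after sunrise' leaves a sub-description the original still satisfies.
(f) Not entailed — the knife is the instrument, not what was buttered.

(c), (d), (e)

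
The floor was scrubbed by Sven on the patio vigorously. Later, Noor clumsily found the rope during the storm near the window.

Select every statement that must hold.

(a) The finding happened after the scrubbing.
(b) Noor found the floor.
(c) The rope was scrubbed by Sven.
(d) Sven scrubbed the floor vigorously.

(a) Entailed — the narrative places the scrubbing before the finding.
(b) Not entailed — Noor found the rope, not the floor; the floor belongs to the scrubbing event.
(c) Not entailed — Sven scrubbed the floor, not the rope; the rope belongs to the finding event.
(d) Entailed — dropping 'on the patio' leaves a sub-description the original still satisfies.

(a), (d)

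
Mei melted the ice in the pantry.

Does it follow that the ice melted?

yes

'Mei melted the ice' is the causative; it entails the inchoative 'the ice melted'.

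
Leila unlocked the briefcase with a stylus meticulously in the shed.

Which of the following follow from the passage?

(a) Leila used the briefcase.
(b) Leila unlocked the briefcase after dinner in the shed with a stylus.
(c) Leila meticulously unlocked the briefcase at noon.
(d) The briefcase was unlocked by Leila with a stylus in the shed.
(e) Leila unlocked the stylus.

(d)

(a) Not entailed — the briefcase is the patient, not an instrument — Leila used a stylus.
(b) Not entailed — 'after dinner' adds information not in the original event.
(c) Not entailed — 'at noon' adds information not in the original event.
(d) Entailed — this follows by dropping conjuncts from the unlocking event's description.
(e) Not entailed — the stylus is the instrument, not what was unlocked.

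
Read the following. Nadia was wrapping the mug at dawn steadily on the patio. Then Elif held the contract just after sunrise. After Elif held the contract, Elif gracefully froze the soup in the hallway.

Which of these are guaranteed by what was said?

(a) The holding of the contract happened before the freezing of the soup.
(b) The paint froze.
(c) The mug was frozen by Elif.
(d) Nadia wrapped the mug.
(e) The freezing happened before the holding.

(a) Entailed — the narrative places the holding before the freezing.
(b) Not entailed — the soup is what froze, not the paint.
(c) Not entailed — Elif froze the soup, not the mug; the mug belongs to the wrapping event.
(d) Not entailed — 'was wrapping' is progressive on an accomplishment; it does not entail the completed 'wrapped'.
(e) Not entailed — the narrative places the holding before the freezing, not after.

(a)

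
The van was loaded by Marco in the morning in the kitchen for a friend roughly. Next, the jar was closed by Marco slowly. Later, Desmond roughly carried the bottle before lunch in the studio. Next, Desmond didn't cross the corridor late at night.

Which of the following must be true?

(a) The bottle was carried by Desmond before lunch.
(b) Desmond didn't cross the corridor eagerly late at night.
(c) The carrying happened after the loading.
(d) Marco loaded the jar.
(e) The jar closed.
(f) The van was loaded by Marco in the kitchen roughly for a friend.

(a), (b), (c), (e), (f)

(a) Entailed — dropping 'in the studio', 'roughly' leaves a sub-description the original still satisfies.
(b) Entailed — under negation, adding a further restriction is entailed: if no such crossing event occurred, none occurred eagerly either.
(c) Entailed — the narrative places the loading before the carrying.
(d) Not entailed — Marco loaded the van, not the jar; the jar belongs to the closing event.
(e) Entailed — 'Marco closed the jar' is causative; it entails the inchoative 'the jar closed'.
(f) Entailed — this follows by dropping conjuncts from the loading event's description.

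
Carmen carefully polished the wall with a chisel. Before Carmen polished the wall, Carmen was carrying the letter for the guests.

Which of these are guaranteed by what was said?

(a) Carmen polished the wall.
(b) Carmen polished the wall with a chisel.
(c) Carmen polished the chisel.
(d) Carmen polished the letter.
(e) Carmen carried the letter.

(a) Entailed — this follows by dropping conjuncts from the polishing event's description.
(b) Entailed — this follows by dropping conjuncts from the polishing event's description.
(c) Not entailed — the chisel is the instrument, not what was polished.
(d) Not entailed — Carmen polished the wall, not the letter; the letter belongs to the carrying event.
(e) Entailed — 'carry' is an activity; 'was carrying' entails that some carrying happened, so 'carried' holds.

(a), (b), (e)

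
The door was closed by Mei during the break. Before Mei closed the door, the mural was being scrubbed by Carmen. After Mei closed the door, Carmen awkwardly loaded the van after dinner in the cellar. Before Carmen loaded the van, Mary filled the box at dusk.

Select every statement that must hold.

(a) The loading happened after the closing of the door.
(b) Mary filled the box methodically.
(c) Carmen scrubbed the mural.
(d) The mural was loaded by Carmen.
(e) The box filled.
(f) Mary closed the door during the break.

(a), (c), (e)

(a) Entailed — the narrative places the closing before the loading.
(b) Not entailed — 'methodically' adds information not in the original event.
(c) Entailed — 'scrub' is an activity; 'was scrubbing' entails that some scrubbing happened, so 'scrubbed' holds.
(d) Not entailed — Carmen loaded the van, not the mural; the mural belongs to the scrubbing event.
(e) Entailed — 'Mary filled the box' is causative; it entails the inchoative 'the box filled'.
(f) Not entailed — the passage has Mei closing the door, not Mary.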